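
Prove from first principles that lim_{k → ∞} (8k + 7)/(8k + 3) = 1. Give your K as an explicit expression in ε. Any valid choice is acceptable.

K = (1/2)/ε

Let ε > 0 be given. For k ≥ 1, |(8k + 7)/(8k + 3) − 1| = |32|/(8(8k + 3)) = 32/(8(8k + 3)).
Since 8k + 3 ≥ 8k for k ≥ 1, this is ≤ 32/(8·8k) = (1/2)/k.
So |(8k + 7)/(8k + 3) − 1| < ε whenever k > (1/2)/ε.
Take K = (1/2)/ε. If k > K then |(8k + 7)/(8k + 3) − 1| ≤ (1/2)/k < ε.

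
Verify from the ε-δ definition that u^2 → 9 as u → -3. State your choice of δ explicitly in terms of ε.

δ = min(2, ε/8)

Let ε > 0. We seek δ > 0 with 0 < |u + 3| < δ ⇒ |u^2 − 9| < ε.
Factor: u^2 − 9 = (u + 3)(u - 3), so |u^2 − 9| = |u + 3|·|u - 3|.
Impose δ ≤ 2 so that |u| < 5; then |u - 3| ≤ 8.
Hence |u^2 − 9| ≤ 8|u + 3|, which is < ε once |u + 3| < ε/8.
Take δ = min(2, ε/8). If 0 < |u + 3| < δ then both bounds hold and |u^2 − 9| ≤ 8|u + 3| < 8·(ε/8) = ε.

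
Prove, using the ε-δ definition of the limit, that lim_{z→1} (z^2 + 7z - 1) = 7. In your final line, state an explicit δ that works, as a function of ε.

Let ε > 0 be given. We want δ > 0 such that 0 < |z − 1| < δ implies |(z^2 + 7z - 1) − 7| < ε.
(z^2 + 7z - 1) − 7 = z^2 + 7z - 8 = (z − 1)(z + 8).
So |(z^2 + 7z - 1) − 7| = |z − 1|·|z + 8|.
Assume first that |z − 1| < 2, so |z| < 3. Then |z + 8| ≤ 3 + 8 = 11.
Hence |(z^2 + 7z - 1) − 7| ≤ 11|z − 1| < ε provided |z − 1| < ε/11.
Choosing δ = min(2, ε/11) ensures both conditions, hence |(z^2 + 7z - 1) − 7| < ε.

δ = min(2, ε/11)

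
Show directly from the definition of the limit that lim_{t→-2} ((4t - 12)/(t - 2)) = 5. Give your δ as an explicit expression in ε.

δ = min(2, 2ε)

Let ε > 0 be given. We want δ > 0 with 0 < |t + 2| < δ ⇒ |(4t - 12)/(t - 2) − 5| < ε.
Combining over a common denominator, (4t - 12)/(t - 2) − 5 = [(4t - 12)·(-4) − (-20)·(t - 2)] / [(-4)·(t - 2)] = 4(t + 2) / ((-4)(t - 2)).
So |(4t - 12)/(t - 2) − 5| = 4|t + 2| / (4·|t − 2|).
Restrict δ ≤ 2. Then |t + 2| < 2 gives |t − 2| = |(t + 2) + (-4)| ≥ 4 − 2 = 2.
Hence |(4t - 12)/(t - 2) − 5| < 4|t + 2|/(4·2) = (1/2)|t + 2|, which is < ε once |t + 2| < 2ε.
Take δ = min(2, 2ε). Then 0 < |t + 2| < δ forces both bounds, so |(4t - 12)/(t - 2) − 5| < ε.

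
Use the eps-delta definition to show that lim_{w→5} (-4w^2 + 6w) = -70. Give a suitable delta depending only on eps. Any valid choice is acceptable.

Let eps > 0 be given. We want delta > 0 such that 0 < |w − 5| < delta implies |(-4w^2 + 6w) + 70| < eps.
(-4w^2 + 6w) + 70 = -4w^2 + 6w + 70 = (w − 5)(-4w - 14).
So |(-4w^2 + 6w) + 70| = |w − 5|·|-4w - 14|.
Assume first that |w − 5| < 2, so |w| < 7. Then |-4w - 14| ≤ 4·7 + 14 = 42.
Hence |(-4w^2 + 6w) + 70| ≤ 42|w − 5| < eps provided |w − 5| < eps/42.
Take delta = min(2, eps/42). Then 0 < |w − 5| < delta gives both |w − 5| < 2 and |w − 5| < eps/42, so |(-4w^2 + 6w) + 70| < eps.

delta = min(2, eps/42)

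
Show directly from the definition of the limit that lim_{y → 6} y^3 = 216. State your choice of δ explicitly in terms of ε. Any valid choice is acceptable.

Let ε > 0 be given. We seek δ > 0 with 0 < |y − 6| < δ ⇒ |y^3 − 216| < ε.
Factor: y^3 − 216 = (y − 6)(y^2 + 6y + 36), so |y^3 − 216| = |y − 6|·|y^2 + 6y + 36|.
Restrict δ ≤ 1. Then |y − 6| < 1 gives |y| < 7, so by the triangle inequality |y^2 + 6y + 36| ≤ 7^2 + 6·7 + 36 = 127.
Hence |y^3 − 216| ≤ 127|y − 6|, which is < ε once |y − 6| < ε/127.
Take δ = min(1, ε/127). If 0 < |y − 6| < δ then both bounds hold and |y^3 − 216| ≤ 127|y − 6| < 127·(ε/127) = ε.

δ = min(1, ε/127)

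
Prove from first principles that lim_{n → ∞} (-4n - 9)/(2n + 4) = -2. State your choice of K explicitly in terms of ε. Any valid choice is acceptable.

Let ε > 0 be given. For n ≥ 1, |(-4n - 9)/(2n + 4) + 2| = |-2|/(2(2n + 4)) = 2/(2(2n + 4)).
Since 2n + 4 ≥ 2n for n ≥ 1, this is ≤ 2/(2·2n) = (1/2)/n.
So |(-4n - 9)/(2n + 4) + 2| < ε whenever n > (1/2)/ε.
Take K = (1/2)/ε. If n > K then |(-4n - 9)/(2n + 4) + 2| ≤ (1/2)/n < ε.

K = (1/2)/ε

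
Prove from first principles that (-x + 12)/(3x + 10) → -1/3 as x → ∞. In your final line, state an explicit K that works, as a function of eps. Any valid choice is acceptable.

K = (46/9)/eps

Fix eps > 0. We seek K > 0 such that x > K implies |(-x + 12)/(3x + 10) + 1/3| < eps.
(-x + 12)/(3x + 10) + 1/3 = (3(-x + 12) − (-1)(3x + 10)) / (3(3x + 10)) = 46/(3(3x + 10)).
For x > 0 we have 3x + 10 > 3x, so |(-x + 12)/(3x + 10) + 1/3| = 46/(3(3x + 10)) < 46/(3·3x) = (46/9)/x.
Thus |(-x + 12)/(3x + 10) + 1/3| < eps whenever x > (46/9)/eps.
Take K = (46/9)/eps. If x > K then |(-x + 12)/(3x + 10) + 1/3| < (46/9)/x < eps.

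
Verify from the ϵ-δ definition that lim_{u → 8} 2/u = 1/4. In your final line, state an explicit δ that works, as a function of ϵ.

δ = min(4, 16ϵ)

Suppose ϵ > 0. We seek δ > 0 such that 0 < |u − 8| < δ implies |2/u − (1/4)| < ϵ.
|2/u − (1/4)| = 2·|8 − u|/(8·|u|) = 2|u − 8|/(8|u|).
Restrict δ ≤ 4. Then |u − 8| < 4 gives |u| > 4, so 8|u| > 32.
Then |2/u − (1/4)| < 2|u − 8|/32, which is < ϵ when |u − 8| < 16ϵ.
Take δ = min(4, 16ϵ). Then 0 < |u − 8| < δ gives both |u − 8| < 4 and |u − 8| < 16ϵ, so |2/u − (1/4)| < ϵ.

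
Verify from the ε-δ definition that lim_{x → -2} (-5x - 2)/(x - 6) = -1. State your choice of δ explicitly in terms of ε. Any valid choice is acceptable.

Let ε > 0. We want δ > 0 with 0 < |x + 2| < δ ⇒ |(-5x - 2)/(x - 6) + 1| < ε.
Combining over a common denominator, (-5x - 2)/(x - 6) + 1 = [(-5x - 2)·(-8) − 8·(x - 6)] / [(-8)·(x - 6)] = 32(x + 2) / ((-8)(x - 6)).
So |(-5x - 2)/(x - 6) + 1| = 32|x + 2| / (8·|x − 6|).
Require δ ≤ 4, so |x − 6| ≥ |-8| − |x + 2| > 8 − 4 = 4.
Hence |(-5x - 2)/(x - 6) + 1| < 32|x + 2|/(8·4) = |x + 2|, which is < ε once |x + 2| < ε.
Take δ = min(4, ε). Then 0 < |x + 2| < δ forces both bounds, so |(-5x - 2)/(x - 6) + 1| < ε.

δ = min(4, ε)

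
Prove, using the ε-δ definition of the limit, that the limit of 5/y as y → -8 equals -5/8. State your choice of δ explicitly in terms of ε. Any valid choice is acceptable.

δ = min(4, (32/5)ε)

Suppose ε > 0. We seek δ > 0 such that 0 < |y + 8| < δ implies |5/y + 5/8| < ε.
|5/y + 5/8| = 5·|-8 − y|/(8·|y|) = 5|y + 8|/(8|y|).
Restrict δ ≤ 4. Then |y + 8| < 4 gives |y| > 4, so 8|y| > 32.
Then |5/y + 5/8| < 5|y + 8|/32, which is < ε when |y + 8| < (32/5)ε.
Take δ = min(4, (32/5)ε). Then 0 < |y + 8| < δ gives both |y + 8| < 4 and |y + 8| < (32/5)ε, so |5/y + 5/8| < ε.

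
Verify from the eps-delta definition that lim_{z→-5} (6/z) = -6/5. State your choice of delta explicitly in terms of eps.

Suppose eps > 0. We seek delta > 0 such that 0 < |z + 5| < delta implies |6/z + 6/5| < eps.
|6/z + 6/5| = 6·|-5 − z|/(5·|z|) = 6|z + 5|/(5|z|).
Require delta ≤ 5/2 so that |z| > 5 − 5/2 = 5/2, hence 5|z| > 25/2.
Then |6/z + 6/5| < 6|z + 5|/(25/2), which is < eps when |z + 5| < (25/12)eps.
Take delta = min(5/2, (25/12)eps). Then 0 < |z + 5| < delta gives both |z + 5| < 5/2 and |z + 5| < (25/12)eps, so |6/z + 6/5| < eps.

delta = min(5/2, (25/12)eps)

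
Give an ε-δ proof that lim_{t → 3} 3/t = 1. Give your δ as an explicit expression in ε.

δ = min(3/2, (3/2)ε)

Fix ε > 0. We seek δ > 0 such that 0 < |t − 3| < δ implies |3/t − 1| < ε.
|3/t − 1| = 3·|3 − t|/(3·|t|) = 3|t − 3|/(3|t|).
Require δ ≤ 3/2 so that |t| > 3 − 3/2 = 3/2, hence 3|t| > 9/2.
Then |3/t − 1| < 3|t − 3|/(9/2), which is < ε when |t − 3| < (3/2)ε.
Take δ = min(3/2, (3/2)ε). Then 0 < |t − 3| < δ gives both |t − 3| < 3/2 and |t − 3| < (3/2)ε, so |3/t − 1| < ε.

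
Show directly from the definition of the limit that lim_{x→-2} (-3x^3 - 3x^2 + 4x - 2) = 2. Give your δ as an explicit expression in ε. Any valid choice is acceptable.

Suppose ε > 0. We want δ > 0 such that 0 < |x + 2| < δ implies |(-3x^3 - 3x^2 + 4x - 2) − 2| < ε.
(-3x^3 - 3x^2 + 4x - 2) − 2 = -3x^3 - 3x^2 + 4x - 4 = (x + 2)(-3x^2 + 3x - 2).
So |(-3x^3 - 3x^2 + 4x - 2) − 2| = |x + 2|·|-3x^2 + 3x - 2|.
Assume first that |x + 2| < 2, so |x| < 4. Then |-3x^2 + 3x - 2| ≤ 3·4^2 + 3·4 + 2 = 62.
Hence |(-3x^3 - 3x^2 + 4x - 2) − 2| ≤ 62|x + 2| < ε provided |x + 2| < ε/62.
Take δ = min(2, ε/62). Then 0 < |x + 2| < δ gives both |x + 2| < 2 and |x + 2| < ε/62, so |(-3x^3 - 3x^2 + 4x - 2) − 2| < ε.

δ = min(2, ε/62)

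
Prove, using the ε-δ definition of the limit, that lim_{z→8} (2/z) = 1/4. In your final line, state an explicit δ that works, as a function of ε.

δ = min(4, 16ε)

Let ε > 0 be given. We seek δ > 0 such that 0 < |z − 8| < δ implies |2/z − (1/4)| < ε.
|2/z − (1/4)| = 2·|8 − z|/(8·|z|) = 2|z − 8|/(8|z|).
Restrict δ ≤ 4. Then |z − 8| < 4 gives |z| > 4, so 8|z| > 32.
Then |2/z − (1/4)| < 2|z − 8|/32, which is < ε when |z − 8| < 16ε.
Take δ = min(4, 16ε). Then 0 < |z − 8| < δ gives both |z − 8| < 4 and |z − 8| < 16ε, so |2/z − (1/4)| < ε.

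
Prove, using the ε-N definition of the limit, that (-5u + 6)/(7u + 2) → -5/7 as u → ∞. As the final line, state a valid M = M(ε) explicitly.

M = (52/49)/ε

Let ε > 0. We seek M > 0 such that u > M implies |(-5u + 6)/(7u + 2) + 5/7| < ε.
(-5u + 6)/(7u + 2) + 5/7 = (7(-5u + 6) − (-5)(7u + 2)) / (7(7u + 2)) = 52/(7(7u + 2)).
For u > 0 we have 7u + 2 > 7u, so |(-5u + 6)/(7u + 2) + 5/7| = 52/(7(7u + 2)) < 52/(7·7u) = (52/49)/u.
Thus |(-5u + 6)/(7u + 2) + 5/7| < ε whenever u > (52/49)/ε.
Take M = (52/49)/ε. If u > M then |(-5u + 6)/(7u + 2) + 5/7| < (52/49)/u < ε.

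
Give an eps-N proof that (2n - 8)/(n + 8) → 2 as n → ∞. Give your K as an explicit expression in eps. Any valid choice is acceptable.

K = 24/eps

Let eps > 0. For n ≥ 1, |(2n - 8)/(n + 8) − 2| = |-24|/((n + 8)) = 24/((n + 8)).
Since n + 8 ≥ n for n ≥ 1, this is ≤ 24/(n) = 24/n.
So |(2n - 8)/(n + 8) − 2| < eps whenever n > 24/eps.
Take K = 24/eps. If n > K then |(2n - 8)/(n + 8) − 2| ≤ 24/n < eps.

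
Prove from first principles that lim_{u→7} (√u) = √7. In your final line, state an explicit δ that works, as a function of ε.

δ = min(7, √7·ε)

Fix ε > 0. We want δ > 0 such that 0 < |u − 7| < δ implies |√u − √7| < ε.
Multiplying by the conjugate, |√u − √7| = |u − 7|/(√u + √7).
Restrict δ ≤ 7 so that |u − 7| < 7 forces u > 0, and then √u + √7 > √7.
Hence |√u − √7| < |u − 7|/√7, which is < ε once |u − 7| < √7·ε.
Take δ = min(7, √7·ε). If 0 < |u − 7| < δ then u > 0 and |√u − √7| < |u − 7|/√7 < ε.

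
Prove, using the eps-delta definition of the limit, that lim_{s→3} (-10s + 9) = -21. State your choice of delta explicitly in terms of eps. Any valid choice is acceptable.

delta = eps/10

Fix eps > 0. We need delta > 0 so that 0 < |s − 3| < delta implies |(-10s + 9) + 21| < eps.
|(-10s + 9) + 21| = |-10s + 30| = 10|s − 3|.
So 10|s − 3| < eps exactly when |s − 3| < eps/10.
Take delta = eps/10. If 0 < |s − 3| < delta then |(-10s + 9) + 21| = 10|s − 3| < 10·(eps/10) = eps.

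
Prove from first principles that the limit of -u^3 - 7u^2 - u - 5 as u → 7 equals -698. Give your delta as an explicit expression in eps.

delta = min(1, eps/275)

Suppose eps > 0. We want delta > 0 such that 0 < |u − 7| < delta implies |(-u^3 - 7u^2 - u - 5) + 698| < eps.
(-u^3 - 7u^2 - u - 5) + 698 = -u^3 - 7u^2 - u + 693 = (u − 7)(-u^2 - 14u - 99).
So |(-u^3 - 7u^2 - u - 5) + 698| = |u − 7|·|-u^2 - 14u - 99|.
Require delta ≤ 1. Then |u − 7| < 1 gives |u| < 8, and by the triangle inequality |-u^2 - 14u - 99| ≤ 8^2 + 14·8 + 99 = 275.
Hence |(-u^3 - 7u^2 - u - 5) + 698| ≤ 275|u − 7| < eps provided |u − 7| < eps/275.
Take delta = min(1, eps/275). Then 0 < |u − 7| < delta gives both |u − 7| < 1 and |u − 7| < eps/275, so |(-u^3 - 7u^2 - u - 5) + 698| < eps.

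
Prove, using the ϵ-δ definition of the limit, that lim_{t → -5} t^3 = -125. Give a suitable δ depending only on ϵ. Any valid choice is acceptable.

Fix ϵ > 0. We seek δ > 0 with 0 < |t + 5| < δ ⇒ |t^3 + 125| < ϵ.
Factor: t^3 + 125 = (t + 5)(t^2 - 5t + 25), so |t^3 + 125| = |t + 5|·|t^2 - 5t + 25|.
Impose δ ≤ 1 so that |t| < 6; then |t^2 - 5t + 25| ≤ 91.
Hence |t^3 + 125| ≤ 91|t + 5|, which is < ϵ once |t + 5| < ϵ/91.
Take δ = min(1, ϵ/91). If 0 < |t + 5| < δ then both bounds hold and |t^3 + 125| ≤ 91|t + 5| < 91·(ϵ/91) = ϵ.

δ = min(1, ϵ/91)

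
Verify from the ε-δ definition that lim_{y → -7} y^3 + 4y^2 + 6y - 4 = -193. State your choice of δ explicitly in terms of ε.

Let ε > 0 be given. We want δ > 0 such that 0 < |y + 7| < δ implies |(y^3 + 4y^2 + 6y - 4) + 193| < ε.
(y^3 + 4y^2 + 6y - 4) + 193 = y^3 + 4y^2 + 6y + 189 = (y + 7)(y^2 - 3y + 27).
So |(y^3 + 4y^2 + 6y - 4) + 193| = |y + 7|·|y^2 - 3y + 27|.
Require δ ≤ 1. Then |y + 7| < 1 gives |y| < 8, and by the triangle inequality |y^2 - 3y + 27| ≤ 8^2 + 3·8 + 27 = 115.
Hence |(y^3 + 4y^2 + 6y - 4) + 193| ≤ 115|y + 7| < ε provided |y + 7| < ε/115.
Take δ = min(1, ε/115). Then 0 < |y + 7| < δ gives both |y + 7| < 1 and |y + 7| < ε/115, so |(y^3 + 4y^2 + 6y - 4) + 193| < ε.

δ = min(1, ε/115)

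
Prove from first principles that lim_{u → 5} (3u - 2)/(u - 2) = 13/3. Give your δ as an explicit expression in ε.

δ = min(3/2, (9/8)ε)

Let ε > 0 be given. We want δ > 0 with 0 < |u − 5| < δ ⇒ |(3u - 2)/(u - 2) − (13/3)| < ε.
Combining over a common denominator, (3u - 2)/(u - 2) − (13/3) = [(3u - 2)·3 − 13·(u - 2)] / [3·(u - 2)] = -4(u − 5) / (3(u - 2)).
So |(3u - 2)/(u - 2) − (13/3)| = 4|u − 5| / (3·|u − 2|).
Restrict δ ≤ 3/2. Then |u − 5| < 3/2 gives |u − 2| = |(u − 5) + 3| ≥ 3 − 3/2 = 3/2.
Hence |(3u - 2)/(u - 2) − (13/3)| < 4|u − 5|/(3·(3/2)) = (8/9)|u − 5|, which is < ε once |u − 5| < (9/8)ε.
Take δ = min(3/2, (9/8)ε). Then 0 < |u − 5| < δ forces both bounds, so |(3u - 2)/(u - 2) − (13/3)| < ε.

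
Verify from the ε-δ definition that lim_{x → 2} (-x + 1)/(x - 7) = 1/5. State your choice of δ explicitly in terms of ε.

Let ε > 0 be given. We want δ > 0 with 0 < |x − 2| < δ ⇒ |(-x + 1)/(x - 7) − (1/5)| < ε.
Combining over a common denominator, (-x + 1)/(x - 7) − (1/5) = [(-x + 1)·(-5) − (-1)·(x - 7)] / [(-5)·(x - 7)] = 6(x − 2) / ((-5)(x - 7)).
So |(-x + 1)/(x - 7) − (1/5)| = 6|x − 2| / (5·|x − 7|).
Require δ ≤ 5/2, so |x − 7| ≥ |-5| − |x − 2| > 5 − 5/2 = 5/2.
Hence |(-x + 1)/(x - 7) − (1/5)| < 6|x − 2|/(5·(5/2)) = (12/25)|x − 2|, which is < ε once |x − 2| < (25/12)ε.
Take δ = min(5/2, (25/12)ε). Then 0 < |x − 2| < δ forces both bounds, so |(-x + 1)/(x - 7) − (1/5)| < ε.

δ = min(5/2, (25/12)ε)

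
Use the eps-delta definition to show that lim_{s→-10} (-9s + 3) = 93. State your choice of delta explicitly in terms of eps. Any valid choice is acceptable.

delta = eps/9

Let eps > 0. We need delta > 0 so that 0 < |s + 10| < delta implies |(-9s + 3) − 93| < eps.
|(-9s + 3) − 93| = |-9s - 90| = 9|s + 10|.
Thus it suffices that |s + 10| < eps/9.
Take delta = eps/9. If 0 < |s + 10| < delta then |(-9s + 3) − 93| = 9|s + 10| < 9·(eps/9) = eps.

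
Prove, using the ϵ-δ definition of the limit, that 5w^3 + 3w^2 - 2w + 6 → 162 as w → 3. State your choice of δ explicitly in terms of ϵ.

Let ϵ > 0. We want δ > 0 such that 0 < |w − 3| < δ implies |(5w^3 + 3w^2 - 2w + 6) − 162| < ϵ.
(5w^3 + 3w^2 - 2w + 6) − 162 = 5w^3 + 3w^2 - 2w - 156 = (w − 3)(5w^2 + 18w + 52).
So |(5w^3 + 3w^2 - 2w + 6) − 162| = |w − 3|·|5w^2 + 18w + 52|.
Assume first that |w − 3| < 1, so |w| < 4. Then |5w^2 + 18w + 52| ≤ 5·4^2 + 18·4 + 52 = 204.
Hence |(5w^3 + 3w^2 - 2w + 6) − 162| ≤ 204|w − 3| < ϵ provided |w − 3| < ϵ/204.
Choosing δ = min(1, ϵ/204) ensures both conditions, hence |(5w^3 + 3w^2 - 2w + 6) − 162| < ϵ.

δ = min(1, ϵ/204)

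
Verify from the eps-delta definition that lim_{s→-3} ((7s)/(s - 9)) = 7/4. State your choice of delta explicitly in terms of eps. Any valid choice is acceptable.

delta = min(6, (8/7)eps)

Let eps > 0 be given. We want delta > 0 with 0 < |s + 3| < delta ⇒ |(7s)/(s - 9) − (7/4)| < eps.
Combining over a common denominator, (7s)/(s - 9) − (7/4) = [(7s)·(-12) − (-21)·(s - 9)] / [(-12)·(s - 9)] = -63(s + 3) / ((-12)(s - 9)).
So |(7s)/(s - 9) − (7/4)| = 63|s + 3| / (12·|s − 9|).
Require delta ≤ 6, so |s − 9| ≥ |-12| − |s + 3| > 12 − 6 = 6.
Hence |(7s)/(s - 9) − (7/4)| < 63|s + 3|/(12·6) = (7/8)|s + 3|, which is < eps once |s + 3| < (8/7)eps.
Take delta = min(6, (8/7)eps). Then 0 < |s + 3| < delta forces both bounds, so |(7s)/(s - 9) − (7/4)| < eps.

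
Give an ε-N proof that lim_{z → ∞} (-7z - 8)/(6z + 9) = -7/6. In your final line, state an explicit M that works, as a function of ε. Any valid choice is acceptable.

M = (5/12)/ε

Fix ε > 0. We seek M > 0 such that z > M implies |(-7z - 8)/(6z + 9) + 7/6| < ε.
(-7z - 8)/(6z + 9) + 7/6 = (6(-7z - 8) − (-7)(6z + 9)) / (6(6z + 9)) = 15/(6(6z + 9)).
For z > 0 we have 6z + 9 > 6z, so |(-7z - 8)/(6z + 9) + 7/6| = 15/(6(6z + 9)) < 15/(6·6z) = (5/12)/z.
Thus |(-7z - 8)/(6z + 9) + 7/6| < ε whenever z > (5/12)/ε.
Take M = (5/12)/ε. If z > M then |(-7z - 8)/(6z + 9) + 7/6| < (5/12)/z < ε.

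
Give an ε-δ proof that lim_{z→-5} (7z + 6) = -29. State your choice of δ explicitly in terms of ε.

δ = ε/7

Fix ε > 0. We need δ > 0 so that 0 < |z + 5| < δ implies |(7z + 6) + 29| < ε.
|(7z + 6) + 29| = |7z + 35| = 7|z + 5|.
Thus it suffices that |z + 5| < ε/7.
Choosing δ = ε/7 gives |(7z + 6) + 29| = 7|z + 5| < ε whenever |z + 5| < δ.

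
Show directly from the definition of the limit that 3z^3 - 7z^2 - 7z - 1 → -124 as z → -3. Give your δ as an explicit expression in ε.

δ = min(1, ε/153)

Fix ε > 0. We want δ > 0 such that 0 < |z + 3| < δ implies |(3z^3 - 7z^2 - 7z - 1) + 124| < ε.
(3z^3 - 7z^2 - 7z - 1) + 124 = 3z^3 - 7z^2 - 7z + 123 = (z + 3)(3z^2 - 16z + 41).
So |(3z^3 - 7z^2 - 7z - 1) + 124| = |z + 3|·|3z^2 - 16z + 41|.
Assume first that |z + 3| < 1, so |z| < 4. Then |3z^2 - 16z + 41| ≤ 3·4^2 + 16·4 + 41 = 153.
Hence |(3z^3 - 7z^2 - 7z - 1) + 124| ≤ 153|z + 3| < ε provided |z + 3| < ε/153.
Take δ = min(1, ε/153). Then 0 < |z + 3| < δ gives both |z + 3| < 1 and |z + 3| < ε/153, so |(3z^3 - 7z^2 - 7z - 1) + 124| < ε.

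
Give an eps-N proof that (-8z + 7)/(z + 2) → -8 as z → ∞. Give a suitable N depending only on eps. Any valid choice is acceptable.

N = 23/eps

Let eps > 0 be given. We seek N > 0 such that z > N implies |(-8z + 7)/(z + 2) + 8| < eps.
(-8z + 7)/(z + 2) + 8 = ((-8z + 7) − (-8)(z + 2)) / ((z + 2)) = 23/((z + 2)).
For z > 0 we have z + 2 > z, so |(-8z + 7)/(z + 2) + 8| = 23/((z + 2)) < 23/(z) = 23/z.
Thus |(-8z + 7)/(z + 2) + 8| < eps whenever z > 23/eps.
Take N = 23/eps. If z > N then |(-8z + 7)/(z + 2) + 8| < 23/z < eps.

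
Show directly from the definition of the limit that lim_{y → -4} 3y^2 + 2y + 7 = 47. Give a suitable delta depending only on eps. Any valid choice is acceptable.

delta = min(1, eps/25)

Let eps > 0 be given. We want delta > 0 such that 0 < |y + 4| < delta implies |(3y^2 + 2y + 7) − 47| < eps.
(3y^2 + 2y + 7) − 47 = 3y^2 + 2y - 40 = (y + 4)(3y - 10).
So |(3y^2 + 2y + 7) − 47| = |y + 4|·|3y - 10|.
Assume first that |y + 4| < 1, so |y| < 5. Then |3y - 10| ≤ 3·5 + 10 = 25.
Hence |(3y^2 + 2y + 7) − 47| ≤ 25|y + 4| < eps provided |y + 4| < eps/25.
Take delta = min(1, eps/25). Then 0 < |y + 4| < delta gives both |y + 4| < 1 and |y + 4| < eps/25, so |(3y^2 + 2y + 7) − 47| < eps.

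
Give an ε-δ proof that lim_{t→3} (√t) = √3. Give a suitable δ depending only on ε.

δ = min(3, √3·ε)

Let ε > 0. We want δ > 0 such that 0 < |t − 3| < δ implies |√t − √3| < ε.
Multiplying by the conjugate, |√t − √3| = |t − 3|/(√t + √3).
Restrict δ ≤ 3 so that |t − 3| < 3 forces t > 0, and then √t + √3 > √3.
Hence |√t − √3| < |t − 3|/√3, which is < ε once |t − 3| < √3·ε.
Take δ = min(3, √3·ε). If 0 < |t − 3| < δ then t > 0 and |√t − √3| < |t − 3|/√3 < ε.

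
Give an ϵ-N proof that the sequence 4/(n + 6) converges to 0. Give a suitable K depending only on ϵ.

Fix ϵ > 0. For n ≥ 1, |4/(n + 6) − 0| = 4/(n + 6) ≤ 4/n.
We need 4/n < ϵ, i.e. n > 4/ϵ.
Take K = 4/ϵ. If n > K then |4/(n + 6)| ≤ 4/n < ϵ.

K = 4/ϵ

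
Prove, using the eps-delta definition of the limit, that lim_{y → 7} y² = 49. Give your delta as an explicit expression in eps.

delta = min(1, eps/15)

Let eps > 0 be given. We seek delta > 0 with 0 < |y − 7| < delta ⇒ |y² − 49| < eps.
Factor: y² − 49 = (y − 7)(y + 7), so |y² − 49| = |y − 7|·|y + 7|.
Restrict delta ≤ 1. Then |y − 7| < 1 gives |y| < 8, so by the triangle inequality |y + 7| ≤ 8 + 7 = 15.
Hence |y² − 49| ≤ 15|y − 7|, which is < eps once |y − 7| < eps/15.
Take delta = min(1, eps/15). If 0 < |y − 7| < delta then both bounds hold and |y² − 49| ≤ 15|y − 7| < 15·(eps/15) = eps.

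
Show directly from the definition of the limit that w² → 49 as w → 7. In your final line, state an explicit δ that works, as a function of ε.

δ = min(2, ε/16)

Suppose ε > 0. We seek δ > 0 with 0 < |w − 7| < δ ⇒ |w² − 49| < ε.
Factor: w² − 49 = (w − 7)(w + 7), so |w² − 49| = |w − 7|·|w + 7|.
Restrict δ ≤ 2. Then |w − 7| < 2 gives |w| < 9, so by the triangle inequality |w + 7| ≤ 9 + 7 = 16.
Hence |w² − 49| ≤ 16|w − 7|, which is < ε once |w − 7| < ε/16.
Take δ = min(2, ε/16). If 0 < |w − 7| < δ then both bounds hold and |w² − 49| ≤ 16|w − 7| < 16·(ε/16) = ε.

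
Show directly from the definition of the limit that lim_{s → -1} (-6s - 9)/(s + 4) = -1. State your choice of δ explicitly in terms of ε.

Let ε > 0 be given. We want δ > 0 with 0 < |s + 1| < δ ⇒ |(-6s - 9)/(s + 4) + 1| < ε.
Combining over a common denominator, (-6s - 9)/(s + 4) + 1 = [(-6s - 9)·3 − (-3)·(s + 4)] / [3·(s + 4)] = -15(s + 1) / (3(s + 4)).
So |(-6s - 9)/(s + 4) + 1| = 15|s + 1| / (3·|s + 4|).
Require δ ≤ 3/2, so |s + 4| ≥ |3| − |s + 1| > 3 − 3/2 = 3/2.
Hence |(-6s - 9)/(s + 4) + 1| < 15|s + 1|/(3·(3/2)) = (10/3)|s + 1|, which is < ε once |s + 1| < (3/10)ε.
Take δ = min(3/2, (3/10)ε). Then 0 < |s + 1| < δ forces both bounds, so |(-6s - 9)/(s + 4) + 1| < ε.

δ = min(3/2, (3/10)ε)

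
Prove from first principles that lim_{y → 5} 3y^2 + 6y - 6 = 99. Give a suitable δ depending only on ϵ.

δ = min(1, ϵ/39)

Fix ϵ > 0. We want δ > 0 such that 0 < |y − 5| < δ implies |(3y^2 + 6y - 6) − 99| < ϵ.
(3y^2 + 6y - 6) − 99 = 3y^2 + 6y - 105 = (y − 5)(3y + 21).
So |(3y^2 + 6y - 6) − 99| = |y − 5|·|3y + 21|.
Assume first that |y − 5| < 1, so |y| < 6. Then |3y + 21| ≤ 3·6 + 21 = 39.
Hence |(3y^2 + 6y - 6) − 99| ≤ 39|y − 5| < ϵ provided |y − 5| < ϵ/39.
Take δ = min(1, ϵ/39). Then 0 < |y − 5| < δ gives both |y − 5| < 1 and |y − 5| < ϵ/39, so |(3y^2 + 6y - 6) − 99| < ϵ.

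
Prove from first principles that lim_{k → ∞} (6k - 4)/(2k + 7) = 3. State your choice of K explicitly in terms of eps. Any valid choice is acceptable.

K = (25/2)/eps

Fix eps > 0. For k ≥ 1, |(6k - 4)/(2k + 7) − 3| = |-50|/(2(2k + 7)) = 50/(2(2k + 7)).
Since 2k + 7 ≥ 2k for k ≥ 1, this is ≤ 50/(2·2k) = (25/2)/k.
So |(6k - 4)/(2k + 7) − 3| < eps whenever k > (25/2)/eps.
Take K = (25/2)/eps. If k > K then |(6k - 4)/(2k + 7) − 3| ≤ (25/2)/k < eps.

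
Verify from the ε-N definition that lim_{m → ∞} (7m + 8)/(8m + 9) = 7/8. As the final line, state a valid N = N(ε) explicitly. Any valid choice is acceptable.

Let ε > 0. For m ≥ 1, |(7m + 8)/(8m + 9) − (7/8)| = |1|/(8(8m + 9)) = 1/(8(8m + 9)).
Since 8m + 9 ≥ 8m for m ≥ 1, this is ≤ 1/(8·8m) = (1/64)/m.
So |(7m + 8)/(8m + 9) − (7/8)| < ε whenever m > (1/64)/ε.
Take N = (1/64)/ε. If m > N then |(7m + 8)/(8m + 9) − (7/8)| ≤ (1/64)/m < ε.

N = (1/64)/ε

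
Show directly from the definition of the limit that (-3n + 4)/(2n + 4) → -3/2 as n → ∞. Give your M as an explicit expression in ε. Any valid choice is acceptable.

Let ε > 0 be given. For n ≥ 1, |(-3n + 4)/(2n + 4) + 3/2| = |20|/(2(2n + 4)) = 20/(2(2n + 4)).
Since 2n + 4 ≥ 2n for n ≥ 1, this is ≤ 20/(2·2n) = 5/n.
So |(-3n + 4)/(2n + 4) + 3/2| < ε whenever n > 5/ε.
Take M = 5/ε. If n > M then |(-3n + 4)/(2n + 4) + 3/2| ≤ 5/n < ε.

M = 5/ε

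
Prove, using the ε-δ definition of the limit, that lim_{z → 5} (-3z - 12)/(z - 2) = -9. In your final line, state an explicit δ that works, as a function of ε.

Fix ε > 0. We want δ > 0 with 0 < |z − 5| < δ ⇒ |(-3z - 12)/(z - 2) + 9| < ε.
Combining over a common denominator, (-3z - 12)/(z - 2) + 9 = [(-3z - 12)·3 − (-27)·(z - 2)] / [3·(z - 2)] = 18(z − 5) / (3(z - 2)).
So |(-3z - 12)/(z - 2) + 9| = 18|z − 5| / (3·|z − 2|).
Require δ ≤ 3/2, so |z − 2| ≥ |3| − |z − 5| > 3 − 3/2 = 3/2.
Hence |(-3z - 12)/(z - 2) + 9| < 18|z − 5|/(3·(3/2)) = 4|z − 5|, which is < ε once |z − 5| < (1/4)ε.
Take δ = min(3/2, (1/4)ε). Then 0 < |z − 5| < δ forces both bounds, so |(-3z - 12)/(z - 2) + 9| < ε.

δ = min(3/2, (1/4)ε)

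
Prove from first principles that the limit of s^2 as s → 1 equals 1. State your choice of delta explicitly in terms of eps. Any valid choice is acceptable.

Let eps > 0 be given. We seek delta > 0 with 0 < |s − 1| < delta ⇒ |s^2 − 1| < eps.
Factor: s^2 − 1 = (s − 1)(s + 1), so |s^2 − 1| = |s − 1|·|s + 1|.
Restrict delta ≤ 1. Then |s − 1| < 1 gives |s| < 2, so by the triangle inequality |s + 1| ≤ 2 + 1 = 3.
Hence |s^2 − 1| ≤ 3|s − 1|, which is < eps once |s − 1| < eps/3.
Take delta = min(1, eps/3). If 0 < |s − 1| < delta then both bounds hold and |s^2 − 1| ≤ 3|s − 1| < 3·(eps/3) = eps.

delta = min(1, eps/3)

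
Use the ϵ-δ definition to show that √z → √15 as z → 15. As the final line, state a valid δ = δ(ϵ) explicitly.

δ = min(15, √15·ϵ)

Let ϵ > 0. We want δ > 0 such that 0 < |z − 15| < δ implies |√z − √15| < ϵ.
Multiplying by the conjugate, |√z − √15| = |z − 15|/(√z + √15).
Restrict δ ≤ 15 so that |z − 15| < 15 forces z > 0, and then √z + √15 > √15.
Hence |√z − √15| < |z − 15|/√15, which is < ϵ once |z − 15| < √15·ϵ.
Take δ = min(15, √15·ϵ). If 0 < |z − 15| < δ then z > 0 and |√z − √15| < |z − 15|/√15 < ϵ.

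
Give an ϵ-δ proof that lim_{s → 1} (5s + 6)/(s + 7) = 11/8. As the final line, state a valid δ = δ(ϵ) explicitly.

δ = min(4, (32/29)ϵ)

Suppose ϵ > 0. We want δ > 0 with 0 < |s − 1| < δ ⇒ |(5s + 6)/(s + 7) − (11/8)| < ϵ.
Combining over a common denominator, (5s + 6)/(s + 7) − (11/8) = [(5s + 6)·8 − 11·(s + 7)] / [8·(s + 7)] = 29(s − 1) / (8(s + 7)).
So |(5s + 6)/(s + 7) − (11/8)| = 29|s − 1| / (8·|s + 7|).
Restrict δ ≤ 4. Then |s − 1| < 4 gives |s + 7| = |(s − 1) + 8| ≥ 8 − 4 = 4.
Hence |(5s + 6)/(s + 7) − (11/8)| < 29|s − 1|/(8·4) = (29/32)|s − 1|, which is < ϵ once |s − 1| < (32/29)ϵ.
Take δ = min(4, (32/29)ϵ). Then 0 < |s − 1| < δ forces both bounds, so |(5s + 6)/(s + 7) − (11/8)| < ϵ.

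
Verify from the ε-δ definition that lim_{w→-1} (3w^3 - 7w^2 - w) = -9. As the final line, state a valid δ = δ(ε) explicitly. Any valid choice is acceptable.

Let ε > 0 be given. We want δ > 0 such that 0 < |w + 1| < δ implies |(3w^3 - 7w^2 - w) + 9| < ε.
(3w^3 - 7w^2 - w) + 9 = 3w^3 - 7w^2 - w + 9 = (w + 1)(3w^2 - 10w + 9).
So |(3w^3 - 7w^2 - w) + 9| = |w + 1|·|3w^2 - 10w + 9|.
Require δ ≤ 2. Then |w + 1| < 2 gives |w| < 3, and by the triangle inequality |3w^2 - 10w + 9| ≤ 3·3^2 + 10·3 + 9 = 66.
Hence |(3w^3 - 7w^2 - w) + 9| ≤ 66|w + 1| < ε provided |w + 1| < ε/66.
Choosing δ = min(2, ε/66) ensures both conditions, hence |(3w^3 - 7w^2 - w) + 9| < ε.

δ = min(2, ε/66)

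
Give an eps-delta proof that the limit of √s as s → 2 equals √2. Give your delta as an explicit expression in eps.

delta = min(2, √2·eps)

Suppose eps > 0. We want delta > 0 such that 0 < |s − 2| < delta implies |√s − √2| < eps.
Multiplying by the conjugate, |√s − √2| = |s − 2|/(√s + √2).
Restrict delta ≤ 2 so that |s − 2| < 2 forces s > 0, and then √s + √2 > √2.
Hence |√s − √2| < |s − 2|/√2, which is < eps once |s − 2| < √2·eps.
Take delta = min(2, √2·eps). If 0 < |s − 2| < delta then s > 0 and |√s − √2| < |s − 2|/√2 < eps.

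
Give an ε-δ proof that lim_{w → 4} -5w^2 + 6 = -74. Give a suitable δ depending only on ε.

Let ε > 0. We want δ > 0 such that 0 < |w − 4| < δ implies |(-5w^2 + 6) + 74| < ε.
(-5w^2 + 6) + 74 = -5w^2 + 80 = (w − 4)(-5w - 20).
So |(-5w^2 + 6) + 74| = |w − 4|·|-5w - 20|.
Require δ ≤ 1. Then |w − 4| < 1 gives |w| < 5, and by the triangle inequality |-5w - 20| ≤ 5·5 + 20 = 45.
Hence |(-5w^2 + 6) + 74| ≤ 45|w − 4| < ε provided |w − 4| < ε/45.
Take δ = min(1, ε/45). Then 0 < |w − 4| < δ gives both |w − 4| < 1 and |w − 4| < ε/45, so |(-5w^2 + 6) + 74| < ε.

δ = min(1, ε/45)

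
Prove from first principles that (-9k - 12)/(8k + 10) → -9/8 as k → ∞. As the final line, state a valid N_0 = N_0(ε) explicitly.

N_0 = (3/32)/ε

Fix ε > 0. For k ≥ 1, |(-9k - 12)/(8k + 10) + 9/8| = |-6|/(8(8k + 10)) = 6/(8(8k + 10)).
Since 8k + 10 ≥ 8k for k ≥ 1, this is ≤ 6/(8·8k) = (3/32)/k.
So |(-9k - 12)/(8k + 10) + 9/8| < ε whenever k > (3/32)/ε.
Take N_0 = (3/32)/ε. If k > N_0 then |(-9k - 12)/(8k + 10) + 9/8| ≤ (3/32)/k < ε.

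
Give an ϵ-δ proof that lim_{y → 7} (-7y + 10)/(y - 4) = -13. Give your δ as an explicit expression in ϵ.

δ = min(3/2, (1/4)ϵ)

Let ϵ > 0. We want δ > 0 with 0 < |y − 7| < δ ⇒ |(-7y + 10)/(y - 4) + 13| < ϵ.
Combining over a common denominator, (-7y + 10)/(y - 4) + 13 = [(-7y + 10)·3 − (-39)·(y - 4)] / [3·(y - 4)] = 18(y − 7) / (3(y - 4)).
So |(-7y + 10)/(y - 4) + 13| = 18|y − 7| / (3·|y − 4|).
Require δ ≤ 3/2, so |y − 4| ≥ |3| − |y − 7| > 3 − 3/2 = 3/2.
Hence |(-7y + 10)/(y - 4) + 13| < 18|y − 7|/(3·(3/2)) = 4|y − 7|, which is < ϵ once |y − 7| < (1/4)ϵ.
Take δ = min(3/2, (1/4)ϵ). Then 0 < |y − 7| < δ forces both bounds, so |(-7y + 10)/(y - 4) + 13| < ϵ.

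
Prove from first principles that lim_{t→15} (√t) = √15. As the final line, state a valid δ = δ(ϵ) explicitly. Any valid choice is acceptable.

δ = min(15, √15·ϵ)

Let ϵ > 0 be given. We want δ > 0 such that 0 < |t − 15| < δ implies |√t − √15| < ϵ.
Multiplying by the conjugate, |√t − √15| = |t − 15|/(√t + √15).
Restrict δ ≤ 15 so that |t − 15| < 15 forces t > 0, and then √t + √15 > √15.
Hence |√t − √15| < |t − 15|/√15, which is < ϵ once |t − 15| < √15·ϵ.
Take δ = min(15, √15·ϵ). If 0 < |t − 15| < δ then t > 0 and |√t − √15| < |t − 15|/√15 < ϵ.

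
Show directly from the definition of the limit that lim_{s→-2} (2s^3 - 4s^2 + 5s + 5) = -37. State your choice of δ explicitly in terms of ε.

δ = min(2, ε/85)

Fix ε > 0. We want δ > 0 such that 0 < |s + 2| < δ implies |(2s^3 - 4s^2 + 5s + 5) + 37| < ε.
(2s^3 - 4s^2 + 5s + 5) + 37 = 2s^3 - 4s^2 + 5s + 42 = (s + 2)(2s^2 - 8s + 21).
So |(2s^3 - 4s^2 + 5s + 5) + 37| = |s + 2|·|2s^2 - 8s + 21|.
Require δ ≤ 2. Then |s + 2| < 2 gives |s| < 4, and by the triangle inequality |2s^2 - 8s + 21| ≤ 2·4^2 + 8·4 + 21 = 85.
Hence |(2s^3 - 4s^2 + 5s + 5) + 37| ≤ 85|s + 2| < ε provided |s + 2| < ε/85.
Choosing δ = min(2, ε/85) ensures both conditions, hence |(2s^3 - 4s^2 + 5s + 5) + 37| < ε.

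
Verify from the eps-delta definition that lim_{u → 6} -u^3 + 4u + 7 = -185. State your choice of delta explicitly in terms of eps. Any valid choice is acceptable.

delta = min(2, eps/144)

Fix eps > 0. We want delta > 0 such that 0 < |u − 6| < delta implies |(-u^3 + 4u + 7) + 185| < eps.
(-u^3 + 4u + 7) + 185 = -u^3 + 4u + 192 = (u − 6)(-u^2 - 6u - 32).
So |(-u^3 + 4u + 7) + 185| = |u − 6|·|-u^2 - 6u - 32|.
Require delta ≤ 2. Then |u − 6| < 2 gives |u| < 8, and by the triangle inequality |-u^2 - 6u - 32| ≤ 8^2 + 6·8 + 32 = 144.
Hence |(-u^3 + 4u + 7) + 185| ≤ 144|u − 6| < eps provided |u − 6| < eps/144.
Choosing delta = min(2, eps/144) ensures both conditions, hence |(-u^3 + 4u + 7) + 185| < eps.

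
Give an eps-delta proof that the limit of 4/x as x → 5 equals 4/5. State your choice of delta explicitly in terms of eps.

Suppose eps > 0. We seek delta > 0 such that 0 < |x − 5| < delta implies |4/x − (4/5)| < eps.
|4/x − (4/5)| = 4·|5 − x|/(5·|x|) = 4|x − 5|/(5|x|).
Restrict delta ≤ 5/2. Then |x − 5| < 5/2 gives |x| > 5/2, so 5|x| > 25/2.
Then |4/x − (4/5)| < 4|x − 5|/(25/2), which is < eps when |x − 5| < (25/8)eps.
Take delta = min(5/2, (25/8)eps). Then 0 < |x − 5| < delta gives both |x − 5| < 5/2 and |x − 5| < (25/8)eps, so |4/x − (4/5)| < eps.

delta = min(5/2, (25/8)eps)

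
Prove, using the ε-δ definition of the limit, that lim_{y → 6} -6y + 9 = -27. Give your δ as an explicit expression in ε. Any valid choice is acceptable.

δ = ε/6

Let ε > 0 be given. We need δ > 0 so that 0 < |y − 6| < δ implies |(-6y + 9) + 27| < ε.
|(-6y + 9) + 27| = |-6y + 36| = 6|y − 6|.
So 6|y − 6| < ε exactly when |y − 6| < ε/6.
Take δ = ε/6. If 0 < |y − 6| < δ then |(-6y + 9) + 27| = 6|y − 6| < 6·(ε/6) = ε.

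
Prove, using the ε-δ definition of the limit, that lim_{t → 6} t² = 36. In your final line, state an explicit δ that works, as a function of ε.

δ = min(1, ε/13)

Fix ε > 0. We seek δ > 0 with 0 < |t − 6| < δ ⇒ |t² − 36| < ε.
Factor: t² − 36 = (t − 6)(t + 6), so |t² − 36| = |t − 6|·|t + 6|.
Restrict δ ≤ 1. Then |t − 6| < 1 gives |t| < 7, so by the triangle inequality |t + 6| ≤ 7 + 6 = 13.
Hence |t² − 36| ≤ 13|t − 6|, which is < ε once |t − 6| < ε/13.
Take δ = min(1, ε/13). If 0 < |t − 6| < δ then both bounds hold and |t² − 36| ≤ 13|t − 6| < 13·(ε/13) = ε.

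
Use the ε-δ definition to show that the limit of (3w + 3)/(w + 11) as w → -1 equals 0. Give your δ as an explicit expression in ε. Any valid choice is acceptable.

Let ε > 0. We want δ > 0 with 0 < |w + 1| < δ ⇒ |(3w + 3)/(w + 11) − 0| < ε.
Combining over a common denominator, (3w + 3)/(w + 11) − 0 = [(3w + 3)·10 − 0·(w + 11)] / [10·(w + 11)] = 30(w + 1) / (10(w + 11)).
So |(3w + 3)/(w + 11) − 0| = 30|w + 1| / (10·|w + 11|).
Restrict δ ≤ 5. Then |w + 1| < 5 gives |w + 11| = |(w + 1) + 10| ≥ 10 − 5 = 5.
Hence |(3w + 3)/(w + 11) − 0| < 30|w + 1|/(10·5) = (3/5)|w + 1|, which is < ε once |w + 1| < (5/3)ε.
Take δ = min(5, (5/3)ε). Then 0 < |w + 1| < δ forces both bounds, so |(3w + 3)/(w + 11) − 0| < ε.

δ = min(5, (5/3)ε)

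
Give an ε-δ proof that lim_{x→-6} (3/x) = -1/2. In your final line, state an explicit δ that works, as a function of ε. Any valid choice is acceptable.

Let ε > 0. We seek δ > 0 such that 0 < |x + 6| < δ implies |3/x + 1/2| < ε.
|3/x + 1/2| = 3·|-6 − x|/(6·|x|) = 3|x + 6|/(6|x|).
Restrict δ ≤ 3. Then |x + 6| < 3 gives |x| > 3, so 6|x| > 18.
Then |3/x + 1/2| < 3|x + 6|/18, which is < ε when |x + 6| < 6ε.
Take δ = min(3, 6ε). Then 0 < |x + 6| < δ gives both |x + 6| < 3 and |x + 6| < 6ε, so |3/x + 1/2| < ε.

δ = min(3, 6ε)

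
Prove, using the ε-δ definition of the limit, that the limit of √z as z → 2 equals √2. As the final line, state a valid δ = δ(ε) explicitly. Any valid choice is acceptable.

δ = min(2, √2·ε)

Suppose ε > 0. We want δ > 0 such that 0 < |z − 2| < δ implies |√z − √2| < ε.
Multiplying by the conjugate, |√z − √2| = |z − 2|/(√z + √2).
Restrict δ ≤ 2 so that |z − 2| < 2 forces z > 0, and then √z + √2 > √2.
Hence |√z − √2| < |z − 2|/√2, which is < ε once |z − 2| < √2·ε.
Take δ = min(2, √2·ε). If 0 < |z − 2| < δ then z > 0 and |√z − √2| < |z − 2|/√2 < ε.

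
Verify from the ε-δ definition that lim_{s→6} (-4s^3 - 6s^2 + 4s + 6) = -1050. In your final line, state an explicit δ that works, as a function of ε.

δ = min(1, ε/582)

Let ε > 0 be given. We want δ > 0 such that 0 < |s − 6| < δ implies |(-4s^3 - 6s^2 + 4s + 6) + 1050| < ε.
(-4s^3 - 6s^2 + 4s + 6) + 1050 = -4s^3 - 6s^2 + 4s + 1056 = (s − 6)(-4s^2 - 30s - 176).
So |(-4s^3 - 6s^2 + 4s + 6) + 1050| = |s − 6|·|-4s^2 - 30s - 176|.
Assume first that |s − 6| < 1, so |s| < 7. Then |-4s^2 - 30s - 176| ≤ 4·7^2 + 30·7 + 176 = 582.
Hence |(-4s^3 - 6s^2 + 4s + 6) + 1050| ≤ 582|s − 6| < ε provided |s − 6| < ε/582.
Choosing δ = min(1, ε/582) ensures both conditions, hence |(-4s^3 - 6s^2 + 4s + 6) + 1050| < ε.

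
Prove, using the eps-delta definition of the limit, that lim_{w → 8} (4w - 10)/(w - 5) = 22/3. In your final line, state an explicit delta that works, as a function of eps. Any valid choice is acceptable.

delta = min(3/2, (9/20)eps)

Fix eps > 0. We want delta > 0 with 0 < |w − 8| < delta ⇒ |(4w - 10)/(w - 5) − (22/3)| < eps.
Combining over a common denominator, (4w - 10)/(w - 5) − (22/3) = [(4w - 10)·3 − 22·(w - 5)] / [3·(w - 5)] = -10(w − 8) / (3(w - 5)).
So |(4w - 10)/(w - 5) − (22/3)| = 10|w − 8| / (3·|w − 5|).
Restrict delta ≤ 3/2. Then |w − 8| < 3/2 gives |w − 5| = |(w − 8) + 3| ≥ 3 − 3/2 = 3/2.
Hence |(4w - 10)/(w - 5) − (22/3)| < 10|w − 8|/(3·(3/2)) = (20/9)|w − 8|, which is < eps once |w − 8| < (9/20)eps.
Take delta = min(3/2, (9/20)eps). Then 0 < |w − 8| < delta forces both bounds, so |(4w - 10)/(w - 5) − (22/3)| < eps.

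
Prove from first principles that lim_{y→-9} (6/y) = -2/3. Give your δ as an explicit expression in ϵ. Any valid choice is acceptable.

δ = min(9/2, (27/4)ϵ)

Let ϵ > 0 be given. We seek δ > 0 such that 0 < |y + 9| < δ implies |6/y + 2/3| < ϵ.
|6/y + 2/3| = 6·|-9 − y|/(9·|y|) = 6|y + 9|/(9|y|).
Require δ ≤ 9/2 so that |y| > 9 − 9/2 = 9/2, hence 9|y| > 81/2.
Then |6/y + 2/3| < 6|y + 9|/(81/2), which is < ϵ when |y + 9| < (27/4)ϵ.
Take δ = min(9/2, (27/4)ϵ). Then 0 < |y + 9| < δ gives both |y + 9| < 9/2 and |y + 9| < (27/4)ϵ, so |6/y + 2/3| < ϵ.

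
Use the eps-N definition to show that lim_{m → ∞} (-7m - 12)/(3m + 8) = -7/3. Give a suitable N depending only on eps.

N = (20/9)/eps

Fix eps > 0. For m ≥ 1, |(-7m - 12)/(3m + 8) + 7/3| = |20|/(3(3m + 8)) = 20/(3(3m + 8)).
Since 3m + 8 ≥ 3m for m ≥ 1, this is ≤ 20/(3·3m) = (20/9)/m.
So |(-7m - 12)/(3m + 8) + 7/3| < eps whenever m > (20/9)/eps.
Take N = (20/9)/eps. If m > N then |(-7m - 12)/(3m + 8) + 7/3| ≤ (20/9)/m < eps.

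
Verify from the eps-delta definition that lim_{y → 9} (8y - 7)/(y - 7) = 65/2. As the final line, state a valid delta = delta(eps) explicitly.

Fix eps > 0. We want delta > 0 with 0 < |y − 9| < delta ⇒ |(8y - 7)/(y - 7) − (65/2)| < eps.
Combining over a common denominator, (8y - 7)/(y - 7) − (65/2) = [(8y - 7)·2 − 65·(y - 7)] / [2·(y - 7)] = -49(y − 9) / (2(y - 7)).
So |(8y - 7)/(y - 7) − (65/2)| = 49|y − 9| / (2·|y − 7|).
Restrict delta ≤ 1. Then |y − 9| < 1 gives |y − 7| = |(y − 9) + 2| ≥ 2 − 1 = 1.
Hence |(8y - 7)/(y - 7) − (65/2)| < 49|y − 9|/(2·1) = (49/2)|y − 9|, which is < eps once |y − 9| < (2/49)eps.
Take delta = min(1, (2/49)eps). Then 0 < |y − 9| < delta forces both bounds, so |(8y - 7)/(y - 7) − (65/2)| < eps.

delta = min(1, (2/49)eps)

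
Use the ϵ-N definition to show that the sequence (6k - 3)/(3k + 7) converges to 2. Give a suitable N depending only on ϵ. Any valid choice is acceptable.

Suppose ϵ > 0. For k ≥ 1, |(6k - 3)/(3k + 7) − 2| = |-51|/(3(3k + 7)) = 51/(3(3k + 7)).
Since 3k + 7 ≥ 3k for k ≥ 1, this is ≤ 51/(3·3k) = (17/3)/k.
So |(6k - 3)/(3k + 7) − 2| < ϵ whenever k > (17/3)/ϵ.
Take N = (17/3)/ϵ. If k > N then |(6k - 3)/(3k + 7) − 2| ≤ (17/3)/k < ϵ.

N = (17/3)/ϵ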